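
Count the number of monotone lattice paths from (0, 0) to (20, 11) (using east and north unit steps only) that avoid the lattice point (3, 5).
Number of paths = 79019283

Total paths from (0, 0) to (20, 11): C(31, 20) = 84672315. Paths through (3, 5): (paths (0, 0) → (3, 5)) × (paths (3, 5) → (20, 11)) = C(8, 3) · C(23, 17) = 56 · 100947 = 5653032. Avoidance count = 84672315 − 5653032 = 79019283.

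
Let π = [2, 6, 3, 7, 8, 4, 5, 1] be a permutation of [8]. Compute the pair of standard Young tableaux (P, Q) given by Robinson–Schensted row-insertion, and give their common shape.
P = [1, 3, 4, 5] / [2, 7, 8] / [6];  Q = [1, 2, 4, 5] / [3, 6, 7] / [8];  common shape = (4, 3, 1)

Row-insert the values π_1, π_2, … into P one at a time, bumping the leftmost entry strictly greater than the inserted value down to the next row. The recording tableau Q records, in position (i, j), the step at which that cell was added to P.
  Insert 2 (step 1): P = [2];  Q = [1]
  Insert 6 (step 2): P = [2, 6];  Q = [1, 2]
  Insert 3 (step 3): P = [2, 3] / [6];  Q = [1, 2] / [3]
  Insert 7 (step 4): P = [2, 3, 7] / [6];  Q = [1, 2, 4] / [3]
  Insert 8 (step 5): P = [2, 3, 7, 8] / [6];  Q = [1, 2, 4, 5] / [3]
  Insert 4 (step 6): P = [2, 3, 4, 8] / [6, 7];  Q = [1, 2, 4, 5] / [3, 6]
  Insert 5 (step 7): P = [2, 3, 4, 5] / [6, 7, 8];  Q = [1, 2, 4, 5] / [3, 6, 7]
  Insert 1 (step 8): P = [1, 3, 4, 5] / [2, 7, 8] / [6];  Q = [1, 2, 4, 5] / [3, 6, 7] / [8]
Final shape: (4, 3, 1).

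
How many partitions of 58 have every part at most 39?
p(58, parts ≤ 39) = 713623

Use the recurrence p(n, m) = p(n, m−1) + p(n−m, m): either the largest part is < m (count p(n, m−1)) or the largest part is exactly m (remove one copy of m, count p(n−m, m)). With p(0, ·) = 1 this gives p(58, parts ≤ 39) = 713623. (By conjugating Young diagrams, this also counts partitions of 58 into at most 39 parts.)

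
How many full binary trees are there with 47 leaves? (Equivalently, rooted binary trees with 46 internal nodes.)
C_46 = 8740328711533173390046320

These full binary trees are counted by the Catalan number C_n = (1/(n + 1)) · C(2n, n). For n = 46: C_46 = (1/47) · C(92, 46) = 410795449442059149332177040/47 = 8740328711533173390046320.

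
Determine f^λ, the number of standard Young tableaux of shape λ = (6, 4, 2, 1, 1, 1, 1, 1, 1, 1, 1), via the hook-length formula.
# SYT of shape (6, 4, 2, 1, 1, 1, 1, 1, 1, 1, 1) = 12950685

Hook-length formula: f^λ = n! / Π hook(c), product over all cells c of the Young diagram. For λ = (6, 4, 2, 1, 1, 1, 1, 1, 1, 1, 1), n = 20 boxes. Hook lengths by row (left-to-right, top-to-bottom): [16, 7, 5, 4, 2, 1]; [13, 4, 2, 1]; [10, 1]; [8]; [7]; [6]; [5]; [4]; [3]; [2]; [1]. Product of hooks = 187858944000. So f^λ = 20! / 187858944000 = 2432902008176640000 / 187858944000 = 12950685.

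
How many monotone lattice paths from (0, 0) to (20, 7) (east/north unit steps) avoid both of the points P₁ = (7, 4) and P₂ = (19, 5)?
Number of paths = 588588

Inclusion–exclusion. Total paths: C(27, 20) = 888030. Through P₁: C(11, 7)·C(16, 13) = 184800. Through P₂: C(24, 19)·C(3, 1) = 127512. Since P₁ is strictly southwest of P₂, a monotone path through both must visit P₁ then P₂; paths through both = C(11, 7)·C(13, 12)·C(3, 1) = 12870. Avoid both = 888030 − 184800 − 127512 + 12870 = 588588.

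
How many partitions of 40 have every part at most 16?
p(40, parts ≤ 16) = 31603

Use the recurrence p(n, m) = p(n, m−1) + p(n−m, m): either the largest part is < m (count p(n, m−1)) or the largest part is exactly m (remove one copy of m, count p(n−m, m)). With p(0, ·) = 1 this gives p(40, parts ≤ 16) = 31603. (By conjugating Young diagrams, this also counts partitions of 40 into at most 16 parts.)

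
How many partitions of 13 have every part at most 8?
p(13, parts ≤ 8) = 89

Partitions of 13 with all parts ≤ 8: 8+5, 8+4+1, 8+3+2, 8+3+1+1, 8+2+2+1, 8+2+1+1+1, 8+1+1+1+1+1, 7+6, 7+5+1, 7+4+2, 7+4+1+1, 7+3+3, 7+3+2+1, 7+3+1+1+1, 7+2+2+2, 7+2+2+1+1, 7+2+1+1+1+1, 7+1+1+1+1+1+1, 6+6+1, 6+5+2, 6+5+1+1, 6+4+3, 6+4+2+1, 6+4+1+1+1, 6+3+3+1, 6+3+2+2, 6+3+2+1+1, 6+3+1+1+1+1, 6+2+2+2+1, 6+2+2+1+1+1, … (89 total). Count = 89.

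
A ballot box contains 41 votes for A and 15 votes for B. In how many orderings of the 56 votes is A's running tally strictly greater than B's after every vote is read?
Strict-lead orderings = 7546151552940

Total orderings of the 56 votes with 41 for A: C(56, 41) = 16253249498640. By the Bertrand ballot formula (Cycle Lemma / reflection principle), the number of orderings in which A is strictly ahead of B throughout is (p − q)/(p + q) · C(p + q, p) = (41 − 15)/(41 + 15) · 16253249498640 = 7546151552940.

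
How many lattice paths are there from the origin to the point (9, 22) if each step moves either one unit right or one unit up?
Number of paths = 20160075

A monotone lattice path from (0, 0) to (9, 22) consists of 9 east steps and 22 north steps in some order, so it is determined by which 9 of the 31 steps are east. The count is C(31, 9) = 20160075.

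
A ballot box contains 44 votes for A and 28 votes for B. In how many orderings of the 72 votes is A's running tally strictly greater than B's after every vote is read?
Strict-lead orderings = 16789710098594851040

Total orderings of the 72 votes with 44 for A: C(72, 44) = 75553695443676829680. By the Bertrand ballot formula (Cycle Lemma / reflection principle), the number of orderings in which A is strictly ahead of B throughout is (p − q)/(p + q) · C(p + q, p) = (44 − 28)/(44 + 28) · 75553695443676829680 = 16789710098594851040.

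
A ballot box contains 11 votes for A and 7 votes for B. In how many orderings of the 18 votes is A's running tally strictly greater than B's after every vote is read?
Strict-lead orderings = 7072

Total orderings of the 18 votes with 11 for A: C(18, 11) = 31824. By the Bertrand ballot formula (Cycle Lemma / reflection principle), the number of orderings in which A is strictly ahead of B throughout is (p − q)/(p + q) · C(p + q, p) = (11 − 7)/(11 + 7) · 31824 = 7072.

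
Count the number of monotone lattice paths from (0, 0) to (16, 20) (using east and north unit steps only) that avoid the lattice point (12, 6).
Number of paths = 7251066270

Total paths from (0, 0) to (16, 20): C(36, 16) = 7307872110. Paths through (12, 6): (paths (0, 0) → (12, 6)) × (paths (12, 6) → (16, 20)) = C(18, 12) · C(18, 4) = 18564 · 3060 = 56805840. Avoidance count = 7307872110 − 56805840 = 7251066270.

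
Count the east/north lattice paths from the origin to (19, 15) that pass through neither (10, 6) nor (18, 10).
Number of paths = 1411663660

Inclusion–exclusion. Total paths: C(34, 19) = 1855967520. Through P₁: C(16, 10)·C(18, 9) = 389348960. Through P₂: C(28, 18)·C(6, 1) = 78738660. Since P₁ is strictly southwest of P₂, a monotone path through both must visit P₁ then P₂; paths through both = C(16, 10)·C(12, 8)·C(6, 1) = 23783760. Avoid both = 1855967520 − 389348960 − 78738660 + 23783760 = 1411663660.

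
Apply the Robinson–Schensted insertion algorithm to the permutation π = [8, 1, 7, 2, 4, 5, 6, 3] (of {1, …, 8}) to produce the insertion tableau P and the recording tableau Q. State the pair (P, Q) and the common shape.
P = [1, 2, 3, 5, 6] / [4] / [7] / [8];  Q = [1, 3, 5, 6, 7] / [2] / [4] / [8];  common shape = (5, 1, 1, 1)

Row-insert the values π_1, π_2, … into P one at a time, bumping the leftmost entry strictly greater than the inserted value down to the next row. The recording tableau Q records, in position (i, j), the step at which that cell was added to P.
  Insert 8 (step 1): P = [8];  Q = [1]
  Insert 1 (step 2): P = [1] / [8];  Q = [1] / [2]
  Insert 7 (step 3): P = [1, 7] / [8];  Q = [1, 3] / [2]
  Insert 2 (step 4): P = [1, 2] / [7] / [8];  Q = [1, 3] / [2] / [4]
  Insert 4 (step 5): P = [1, 2, 4] / [7] / [8];  Q = [1, 3, 5] / [2] / [4]
  Insert 5 (step 6): P = [1, 2, 4, 5] / [7] / [8];  Q = [1, 3, 5, 6] / [2] / [4]
  Insert 6 (step 7): P = [1, 2, 4, 5, 6] / [7] / [8];  Q = [1, 3, 5, 6, 7] / [2] / [4]
  Insert 3 (step 8): P = [1, 2, 3, 5, 6] / [4] / [7] / [8];  Q = [1, 3, 5, 6, 7] / [2] / [4] / [8]
Final shape: (5, 1, 1, 1).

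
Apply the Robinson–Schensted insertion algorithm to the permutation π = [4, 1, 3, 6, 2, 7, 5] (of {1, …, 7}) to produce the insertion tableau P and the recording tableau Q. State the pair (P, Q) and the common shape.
P = [1, 2, 5, 7] / [3, 6] / [4];  Q = [1, 3, 4, 6] / [2, 7] / [5];  common shape = (4, 2, 1)

Row-insert the values π_1, π_2, … into P one at a time, bumping the leftmost entry strictly greater than the inserted value down to the next row. The recording tableau Q records, in position (i, j), the step at which that cell was added to P.
  Insert 4 (step 1): P = [4];  Q = [1]
  Insert 1 (step 2): P = [1] / [4];  Q = [1] / [2]
  Insert 3 (step 3): P = [1, 3] / [4];  Q = [1, 3] / [2]
  Insert 6 (step 4): P = [1, 3, 6] / [4];  Q = [1, 3, 4] / [2]
  Insert 2 (step 5): P = [1, 2, 6] / [3] / [4];  Q = [1, 3, 4] / [2] / [5]
  Insert 7 (step 6): P = [1, 2, 6, 7] / [3] / [4];  Q = [1, 3, 4, 6] / [2] / [5]
  Insert 5 (step 7): P = [1, 2, 5, 7] / [3, 6] / [4];  Q = [1, 3, 4, 6] / [2, 7] / [5]
Final shape: (4, 2, 1).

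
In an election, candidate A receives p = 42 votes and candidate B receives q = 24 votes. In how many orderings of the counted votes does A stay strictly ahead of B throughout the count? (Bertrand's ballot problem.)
Strict-lead orderings = 170301657026428200

Total orderings of the 66 votes with 42 for A: C(66, 42) = 624439409096903400. By the Bertrand ballot formula (Cycle Lemma / reflection principle), the number of orderings in which A is strictly ahead of B throughout is (p − q)/(p + q) · C(p + q, p) = (42 − 24)/(42 + 24) · 624439409096903400 = 170301657026428200.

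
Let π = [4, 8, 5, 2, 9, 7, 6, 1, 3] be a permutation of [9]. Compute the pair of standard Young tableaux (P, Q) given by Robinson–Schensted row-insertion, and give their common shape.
P = [1, 3, 6] / [2, 5] / [4, 7] / [8, 9];  Q = [1, 2, 5] / [3, 6] / [4, 7] / [8, 9];  common shape = (3, 2, 2, 2)

Row-insert the values π_1, π_2, … into P one at a time, bumping the leftmost entry strictly greater than the inserted value down to the next row. The recording tableau Q records, in position (i, j), the step at which that cell was added to P.
  Insert 4 (step 1): P = [4];  Q = [1]
  Insert 8 (step 2): P = [4, 8];  Q = [1, 2]
  Insert 5 (step 3): P = [4, 5] / [8];  Q = [1, 2] / [3]
  Insert 2 (step 4): P = [2, 5] / [4] / [8];  Q = [1, 2] / [3] / [4]
  Insert 9 (step 5): P = [2, 5, 9] / [4] / [8];  Q = [1, 2, 5] / [3] / [4]
  Insert 7 (step 6): P = [2, 5, 7] / [4, 9] / [8];  Q = [1, 2, 5] / [3, 6] / [4]
  Insert 6 (step 7): P = [2, 5, 6] / [4, 7] / [8, 9];  Q = [1, 2, 5] / [3, 6] / [4, 7]
  Insert 1 (step 8): P = [1, 5, 6] / [2, 7] / [4, 9] / [8];  Q = [1, 2, 5] / [3, 6] / [4, 7] / [8]
  Insert 3 (step 9): P = [1, 3, 6] / [2, 5] / [4, 7] / [8, 9];  Q = [1, 2, 5] / [3, 6] / [4, 7] / [8, 9]
Final shape: (3, 2, 2, 2).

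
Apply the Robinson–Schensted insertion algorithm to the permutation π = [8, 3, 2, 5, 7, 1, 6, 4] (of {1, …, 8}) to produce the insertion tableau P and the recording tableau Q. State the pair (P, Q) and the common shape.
P = [1, 4, 6] / [2, 5] / [3, 7] / [8];  Q = [1, 4, 5] / [2, 7] / [3, 8] / [6];  common shape = (3, 2, 2, 1)

Row-insert the values π_1, π_2, … into P one at a time, bumping the leftmost entry strictly greater than the inserted value down to the next row. The recording tableau Q records, in position (i, j), the step at which that cell was added to P.
  Insert 8 (step 1): P = [8];  Q = [1]
  Insert 3 (step 2): P = [3] / [8];  Q = [1] / [2]
  Insert 2 (step 3): P = [2] / [3] / [8];  Q = [1] / [2] / [3]
  Insert 5 (step 4): P = [2, 5] / [3] / [8];  Q = [1, 4] / [2] / [3]
  Insert 7 (step 5): P = [2, 5, 7] / [3] / [8];  Q = [1, 4, 5] / [2] / [3]
  Insert 1 (step 6): P = [1, 5, 7] / [2] / [3] / [8];  Q = [1, 4, 5] / [2] / [3] / [6]
  Insert 6 (step 7): P = [1, 5, 6] / [2, 7] / [3] / [8];  Q = [1, 4, 5] / [2, 7] / [3] / [6]
  Insert 4 (step 8): P = [1, 4, 6] / [2, 5] / [3, 7] / [8];  Q = [1, 4, 5] / [2, 7] / [3, 8] / [6]
Final shape: (3, 2, 2, 1).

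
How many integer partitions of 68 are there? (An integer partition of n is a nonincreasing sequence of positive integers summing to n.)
p(68) = 3087735

Compute p(n) via the recurrence p(n, m) = p(n, m−1) + p(n−m, m), where p(n, m) counts partitions of n with all parts ≤ m and p(n) = p(n, n). The base cases are p(0, m) = 1 and p(n, 0) = 0 for n > 0. Filling the table yields p(68) = 3087735. (Euler's pentagonal recurrence is an alternative.)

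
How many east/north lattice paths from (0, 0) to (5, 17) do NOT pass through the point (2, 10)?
Number of paths = 18414

Total paths from (0, 0) to (5, 17): C(22, 5) = 26334. Paths through (2, 10): (paths (0, 0) → (2, 10)) × (paths (2, 10) → (5, 17)) = C(12, 2) · C(10, 3) = 66 · 120 = 7920. Avoidance count = 26334 − 7920 = 18414.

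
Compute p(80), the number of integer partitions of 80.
p(80) = 15796476

Compute p(n) via the recurrence p(n, m) = p(n, m−1) + p(n−m, m), where p(n, m) counts partitions of n with all parts ≤ m and p(n) = p(n, n). The base cases are p(0, m) = 1 and p(n, 0) = 0 for n > 0. Filling the table yields p(80) = 15796476. (Euler's pentagonal recurrence is an alternative.)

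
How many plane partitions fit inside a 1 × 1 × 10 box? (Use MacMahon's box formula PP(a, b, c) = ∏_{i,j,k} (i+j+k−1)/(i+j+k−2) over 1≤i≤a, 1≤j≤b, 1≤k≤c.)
PP(1, 1, 10) = 11

Evaluate the triple product over i = 1..1, j = 1..1, k = 1..10. The factors are (2/1) · (3/2) · (4/3) · (5/4) · (6/5) · (7/6) · (8/7) · (9/8) · … (10 factors total). The numerators and denominators telescope so the product is an integer; carrying out the multiplication exactly gives PP(1, 1, 10) = 11.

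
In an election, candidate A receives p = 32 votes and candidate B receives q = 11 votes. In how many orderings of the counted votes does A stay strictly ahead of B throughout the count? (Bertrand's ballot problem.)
Strict-lead orderings = 2809118403

Total orderings of the 43 votes with 32 for A: C(43, 32) = 5752004349. By the Bertrand ballot formula (Cycle Lemma / reflection principle), the number of orderings in which A is strictly ahead of B throughout is (p − q)/(p + q) · C(p + q, p) = (32 − 11)/(32 + 11) · 5752004349 = 2809118403.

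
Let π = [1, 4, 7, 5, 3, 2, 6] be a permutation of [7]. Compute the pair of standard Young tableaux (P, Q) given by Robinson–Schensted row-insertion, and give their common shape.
P = [1, 2, 5, 6] / [3] / [4] / [7];  Q = [1, 2, 3, 7] / [4] / [5] / [6];  common shape = (4, 1, 1, 1)

Row-insert the values π_1, π_2, … into P one at a time, bumping the leftmost entry strictly greater than the inserted value down to the next row. The recording tableau Q records, in position (i, j), the step at which that cell was added to P.
  Insert 1 (step 1): P = [1];  Q = [1]
  Insert 4 (step 2): P = [1, 4];  Q = [1, 2]
  Insert 7 (step 3): P = [1, 4, 7];  Q = [1, 2, 3]
  Insert 5 (step 4): P = [1, 4, 5] / [7];  Q = [1, 2, 3] / [4]
  Insert 3 (step 5): P = [1, 3, 5] / [4] / [7];  Q = [1, 2, 3] / [4] / [5]
  Insert 2 (step 6): P = [1, 2, 5] / [3] / [4] / [7];  Q = [1, 2, 3] / [4] / [5] / [6]
  Insert 6 (step 7): P = [1, 2, 5, 6] / [3] / [4] / [7];  Q = [1, 2, 3, 7] / [4] / [5] / [6]
Final shape: (4, 1, 1, 1).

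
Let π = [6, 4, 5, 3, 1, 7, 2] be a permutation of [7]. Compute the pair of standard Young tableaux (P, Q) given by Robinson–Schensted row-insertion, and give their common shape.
P = [1, 2, 7] / [3, 5] / [4] / [6];  Q = [1, 3, 6] / [2, 7] / [4] / [5];  common shape = (3, 2, 1, 1)

Row-insert the values π_1, π_2, … into P one at a time, bumping the leftmost entry strictly greater than the inserted value down to the next row. The recording tableau Q records, in position (i, j), the step at which that cell was added to P.
  Insert 6 (step 1): P = [6];  Q = [1]
  Insert 4 (step 2): P = [4] / [6];  Q = [1] / [2]
  Insert 5 (step 3): P = [4, 5] / [6];  Q = [1, 3] / [2]
  Insert 3 (step 4): P = [3, 5] / [4] / [6];  Q = [1, 3] / [2] / [4]
  Insert 1 (step 5): P = [1, 5] / [3] / [4] / [6];  Q = [1, 3] / [2] / [4] / [5]
  Insert 7 (step 6): P = [1, 5, 7] / [3] / [4] / [6];  Q = [1, 3, 6] / [2] / [4] / [5]
  Insert 2 (step 7): P = [1, 2, 7] / [3, 5] / [4] / [6];  Q = [1, 3, 6] / [2, 7] / [4] / [5]
Final shape: (3, 2, 1, 1).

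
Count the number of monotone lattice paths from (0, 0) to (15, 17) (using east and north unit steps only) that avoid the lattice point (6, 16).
Number of paths = 564976590

Total paths from (0, 0) to (15, 17): C(32, 15) = 565722720. Paths through (6, 16): (paths (0, 0) → (6, 16)) × (paths (6, 16) → (15, 17)) = C(22, 6) · C(10, 9) = 74613 · 10 = 746130. Avoidance count = 565722720 − 746130 = 564976590.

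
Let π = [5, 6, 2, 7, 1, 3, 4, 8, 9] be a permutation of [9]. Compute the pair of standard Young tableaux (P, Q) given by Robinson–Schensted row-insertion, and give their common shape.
P = [1, 3, 4, 8, 9] / [2, 6, 7] / [5];  Q = [1, 2, 4, 8, 9] / [3, 6, 7] / [5];  common shape = (5, 3, 1)

Row-insert the values π_1, π_2, … into P one at a time, bumping the leftmost entry strictly greater than the inserted value down to the next row. The recording tableau Q records, in position (i, j), the step at which that cell was added to P.
  Insert 5 (step 1): P = [5];  Q = [1]
  Insert 6 (step 2): P = [5, 6];  Q = [1, 2]
  Insert 2 (step 3): P = [2, 6] / [5];  Q = [1, 2] / [3]
  Insert 7 (step 4): P = [2, 6, 7] / [5];  Q = [1, 2, 4] / [3]
  Insert 1 (step 5): P = [1, 6, 7] / [2] / [5];  Q = [1, 2, 4] / [3] / [5]
  Insert 3 (step 6): P = [1, 3, 7] / [2, 6] / [5];  Q = [1, 2, 4] / [3, 6] / [5]
  Insert 4 (step 7): P = [1, 3, 4] / [2, 6, 7] / [5];  Q = [1, 2, 4] / [3, 6, 7] / [5]
  Insert 8 (step 8): P = [1, 3, 4, 8] / [2, 6, 7] / [5];  Q = [1, 2, 4, 8] / [3, 6, 7] / [5]
  Insert 9 (step 9): P = [1, 3, 4, 8, 9] / [2, 6, 7] / [5];  Q = [1, 2, 4, 8, 9] / [3, 6, 7] / [5]
Final shape: (5, 3, 1).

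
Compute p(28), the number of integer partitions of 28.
p(28) = 3718

Compute p(n) via the recurrence p(n, m) = p(n, m−1) + p(n−m, m), where p(n, m) counts partitions of n with all parts ≤ m and p(n) = p(n, n). The base cases are p(0, m) = 1 and p(n, 0) = 0 for n > 0. Filling the table yields p(28) = 3718. (Euler's pentagonal recurrence is an alternative.)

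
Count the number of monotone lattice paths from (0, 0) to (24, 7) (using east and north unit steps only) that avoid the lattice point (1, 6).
Number of paths = 2629407

Total paths from (0, 0) to (24, 7): C(31, 24) = 2629575. Paths through (1, 6): (paths (0, 0) → (1, 6)) × (paths (1, 6) → (24, 7)) = C(7, 1) · C(24, 23) = 7 · 24 = 168. Avoidance count = 2629575 − 168 = 2629407.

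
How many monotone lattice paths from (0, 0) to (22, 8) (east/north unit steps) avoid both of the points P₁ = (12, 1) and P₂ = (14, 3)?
Number of paths = 4825327

Inclusion–exclusion. Total paths: C(30, 22) = 5852925. Through P₁: C(13, 12)·C(17, 10) = 252824. Through P₂: C(17, 14)·C(13, 8) = 875160. Since P₁ is strictly southwest of P₂, a monotone path through both must visit P₁ then P₂; paths through both = C(13, 12)·C(4, 2)·C(13, 8) = 100386. Avoid both = 5852925 − 252824 − 875160 + 100386 = 4825327.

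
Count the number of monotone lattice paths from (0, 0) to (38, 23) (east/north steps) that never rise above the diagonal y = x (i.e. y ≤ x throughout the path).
Number of paths = 15400866695524800

By the reflection principle (André's argument), the number of monotone paths to (38, 23) with n ≤ m that never go above y = x is C(61, 38) − C(61, 39) = 37539612570341700 − 22138745874816900 = 15400866695524800.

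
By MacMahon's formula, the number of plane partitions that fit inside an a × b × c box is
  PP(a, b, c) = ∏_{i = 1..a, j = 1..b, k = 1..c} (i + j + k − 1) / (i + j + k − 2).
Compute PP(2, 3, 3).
PP(2, 3, 3) = 175

Evaluate the triple product over i = 1..2, j = 1..3, k = 1..3. The factors are (2/1) · (3/2) · (4/3) · (3/2) · (4/3) · (5/4) · (4/3) · (5/4) · … (18 factors total). The numerators and denominators telescope so the product is an integer; carrying out the multiplication exactly gives PP(2, 3, 3) = 175.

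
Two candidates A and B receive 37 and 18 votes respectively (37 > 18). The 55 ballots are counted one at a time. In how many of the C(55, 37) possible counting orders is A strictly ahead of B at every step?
Strict-lead orderings = 49772989810635

Total orderings of the 55 votes with 37 for A: C(55, 37) = 144079707346575. By the Bertrand ballot formula (Cycle Lemma / reflection principle), the number of orderings in which A is strictly ahead of B throughout is (p − q)/(p + q) · C(p + q, p) = (37 − 18)/(37 + 18) · 144079707346575 = 49772989810635.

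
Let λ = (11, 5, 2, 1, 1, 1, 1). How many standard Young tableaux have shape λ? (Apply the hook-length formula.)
# SYT of shape (11, 5, 2, 1, 1, 1, 1) = 246029784

Hook-length formula: f^λ = n! / Π hook(c), product over all cells c of the Young diagram. For λ = (11, 5, 2, 1, 1, 1, 1), n = 22 boxes. Hook lengths by row (left-to-right, top-to-bottom): [17, 12, 10, 9, 8, 6, 5, 4, 3, 2, 1]; [10, 5, 3, 2, 1]; [6, 1]; [4]; [3]; [2]; [1]. Product of hooks = 4568555520000. So f^λ = 22! / 4568555520000 = 1124000727777607680000 / 4568555520000 = 246029784.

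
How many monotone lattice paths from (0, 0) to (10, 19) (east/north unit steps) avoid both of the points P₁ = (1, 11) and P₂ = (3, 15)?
Number of paths = 19528410

Inclusion–exclusion. Total paths: C(29, 10) = 20030010. Through P₁: C(12, 1)·C(17, 9) = 291720. Through P₂: C(18, 3)·C(11, 7) = 269280. Since P₁ is strictly southwest of P₂, a monotone path through both must visit P₁ then P₂; paths through both = C(12, 1)·C(6, 2)·C(11, 7) = 59400. Avoid both = 20030010 − 291720 − 269280 + 59400 = 19528410.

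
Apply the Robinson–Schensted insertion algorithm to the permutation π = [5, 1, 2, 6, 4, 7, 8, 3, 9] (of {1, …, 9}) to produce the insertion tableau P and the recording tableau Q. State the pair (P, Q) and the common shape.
P = [1, 2, 3, 7, 8, 9] / [4, 6] / [5];  Q = [1, 3, 4, 6, 7, 9] / [2, 5] / [8];  common shape = (6, 2, 1)

Row-insert the values π_1, π_2, … into P one at a time, bumping the leftmost entry strictly greater than the inserted value down to the next row. The recording tableau Q records, in position (i, j), the step at which that cell was added to P.
  Insert 5 (step 1): P = [5];  Q = [1]
  Insert 1 (step 2): P = [1] / [5];  Q = [1] / [2]
  Insert 2 (step 3): P = [1, 2] / [5];  Q = [1, 3] / [2]
  Insert 6 (step 4): P = [1, 2, 6] / [5];  Q = [1, 3, 4] / [2]
  Insert 4 (step 5): P = [1, 2, 4] / [5, 6];  Q = [1, 3, 4] / [2, 5]
  Insert 7 (step 6): P = [1, 2, 4, 7] / [5, 6];  Q = [1, 3, 4, 6] / [2, 5]
  Insert 8 (step 7): P = [1, 2, 4, 7, 8] / [5, 6];  Q = [1, 3, 4, 6, 7] / [2, 5]
  Insert 3 (step 8): P = [1, 2, 3, 7, 8] / [4, 6] / [5];  Q = [1, 3, 4, 6, 7] / [2, 5] / [8]
  Insert 9 (step 9): P = [1, 2, 3, 7, 8, 9] / [4, 6] / [5];  Q = [1, 3, 4, 6, 7, 9] / [2, 5] / [8]
Final shape: (6, 2, 1).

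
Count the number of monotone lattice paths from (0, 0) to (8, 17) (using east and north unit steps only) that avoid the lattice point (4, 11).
Number of paths = 794925

Total paths from (0, 0) to (8, 17): C(25, 8) = 1081575. Paths through (4, 11): (paths (0, 0) → (4, 11)) × (paths (4, 11) → (8, 17)) = C(15, 4) · C(10, 4) = 1365 · 210 = 286650. Avoidance count = 1081575 − 286650 = 794925.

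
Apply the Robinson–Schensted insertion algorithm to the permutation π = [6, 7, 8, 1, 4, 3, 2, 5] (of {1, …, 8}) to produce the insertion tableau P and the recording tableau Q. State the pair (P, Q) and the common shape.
P = [1, 2, 5] / [3, 7, 8] / [4] / [6];  Q = [1, 2, 3] / [4, 5, 8] / [6] / [7];  common shape = (3, 3, 1, 1)

Row-insert the values π_1, π_2, … into P one at a time, bumping the leftmost entry strictly greater than the inserted value down to the next row. The recording tableau Q records, in position (i, j), the step at which that cell was added to P.
  Insert 6 (step 1): P = [6];  Q = [1]
  Insert 7 (step 2): P = [6, 7];  Q = [1, 2]
  Insert 8 (step 3): P = [6, 7, 8];  Q = [1, 2, 3]
  Insert 1 (step 4): P = [1, 7, 8] / [6];  Q = [1, 2, 3] / [4]
  Insert 4 (step 5): P = [1, 4, 8] / [6, 7];  Q = [1, 2, 3] / [4, 5]
  Insert 3 (step 6): P = [1, 3, 8] / [4, 7] / [6];  Q = [1, 2, 3] / [4, 5] / [6]
  Insert 2 (step 7): P = [1, 2, 8] / [3, 7] / [4] / [6];  Q = [1, 2, 3] / [4, 5] / [6] / [7]
  Insert 5 (step 8): P = [1, 2, 5] / [3, 7, 8] / [4] / [6];  Q = [1, 2, 3] / [4, 5, 8] / [6] / [7]
Final shape: (3, 3, 1, 1).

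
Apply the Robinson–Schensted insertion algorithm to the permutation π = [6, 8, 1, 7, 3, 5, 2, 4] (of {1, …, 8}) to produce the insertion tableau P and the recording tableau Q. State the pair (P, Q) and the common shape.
P = [1, 2, 4] / [3, 5] / [6, 7] / [8];  Q = [1, 2, 6] / [3, 4] / [5, 8] / [7];  common shape = (3, 2, 2, 1)

Row-insert the values π_1, π_2, … into P one at a time, bumping the leftmost entry strictly greater than the inserted value down to the next row. The recording tableau Q records, in position (i, j), the step at which that cell was added to P.
  Insert 6 (step 1): P = [6];  Q = [1]
  Insert 8 (step 2): P = [6, 8];  Q = [1, 2]
  Insert 1 (step 3): P = [1, 8] / [6];  Q = [1, 2] / [3]
  Insert 7 (step 4): P = [1, 7] / [6, 8];  Q = [1, 2] / [3, 4]
  Insert 3 (step 5): P = [1, 3] / [6, 7] / [8];  Q = [1, 2] / [3, 4] / [5]
  Insert 5 (step 6): P = [1, 3, 5] / [6, 7] / [8];  Q = [1, 2, 6] / [3, 4] / [5]
  Insert 2 (step 7): P = [1, 2, 5] / [3, 7] / [6] / [8];  Q = [1, 2, 6] / [3, 4] / [5] / [7]
  Insert 4 (step 8): P = [1, 2, 4] / [3, 5] / [6, 7] / [8];  Q = [1, 2, 6] / [3, 4] / [5, 8] / [7]
Final shape: (3, 2, 2, 1).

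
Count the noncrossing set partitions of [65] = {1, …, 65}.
C_65 = 1440418573150919668872489894243865350

These noncrossing partitions are counted by the Catalan number C_n = (1/(n + 1)) · C(2n, n). For n = 65: C_65 = (1/66) · C(130, 65) = 95067625827960698145584333020095113100/66 = 1440418573150919668872489894243865350.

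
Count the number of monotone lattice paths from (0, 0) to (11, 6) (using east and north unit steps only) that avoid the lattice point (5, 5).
Number of paths = 10612

Total paths from (0, 0) to (11, 6): C(17, 11) = 12376. Paths through (5, 5): (paths (0, 0) → (5, 5)) × (paths (5, 5) → (11, 6)) = C(10, 5) · C(7, 6) = 252 · 7 = 1764. Avoidance count = 12376 − 1764 = 10612.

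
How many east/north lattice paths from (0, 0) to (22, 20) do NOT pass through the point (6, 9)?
Number of paths = 448536942945

Total paths from (0, 0) to (22, 20): C(42, 22) = 513791607420. Paths through (6, 9): (paths (0, 0) → (6, 9)) × (paths (6, 9) → (22, 20)) = C(15, 6) · C(27, 16) = 5005 · 13037895 = 65254664475. Avoidance count = 513791607420 − 65254664475 = 448536942945.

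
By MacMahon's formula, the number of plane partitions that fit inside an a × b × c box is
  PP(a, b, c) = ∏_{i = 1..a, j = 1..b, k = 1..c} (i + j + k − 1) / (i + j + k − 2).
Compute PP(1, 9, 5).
PP(1, 9, 5) = 2002

Evaluate the triple product over i = 1..1, j = 1..9, k = 1..5. The factors are (2/1) · (3/2) · (4/3) · (5/4) · (6/5) · (3/2) · (4/3) · (5/4) · … (45 factors total). The numerators and denominators telescope so the product is an integer; carrying out the multiplication exactly gives PP(1, 9, 5) = 2002.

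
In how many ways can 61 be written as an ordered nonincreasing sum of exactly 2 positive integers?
p(61, 2 parts) = 30

Partitions of n into exactly k parts are in bijection with partitions of n − k into at most k parts (subtract 1 from each part). So p(61, exactly 2) = p(59, parts ≤ 2). Computing via the recurrence p(m, j) = p(m, j−1) + p(m−j, j) gives 30.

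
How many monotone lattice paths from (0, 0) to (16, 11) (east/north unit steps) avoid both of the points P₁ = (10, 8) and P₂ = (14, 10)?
Number of paths = 5447565

Inclusion–exclusion. Total paths: C(27, 16) = 13037895. Through P₁: C(18, 10)·C(9, 6) = 3675672. Through P₂: C(24, 14)·C(3, 2) = 5883768. Since P₁ is strictly southwest of P₂, a monotone path through both must visit P₁ then P₂; paths through both = C(18, 10)·C(6, 4)·C(3, 2) = 1969110. Avoid both = 13037895 − 3675672 − 5883768 + 1969110 = 5447565.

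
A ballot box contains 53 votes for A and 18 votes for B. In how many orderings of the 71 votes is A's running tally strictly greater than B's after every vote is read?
Strict-lead orderings = 15318202202064300

Total orderings of the 71 votes with 53 for A: C(71, 53) = 31074067324187580. By the Bertrand ballot formula (Cycle Lemma / reflection principle), the number of orderings in which A is strictly ahead of B throughout is (p − q)/(p + q) · C(p + q, p) = (53 − 18)/(53 + 18) · 31074067324187580 = 15318202202064300.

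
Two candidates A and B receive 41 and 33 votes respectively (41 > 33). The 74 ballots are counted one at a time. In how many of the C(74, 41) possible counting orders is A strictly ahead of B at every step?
Strict-lead orderings = 123110222468217351024

Total orderings of the 74 votes with 41 for A: C(74, 41) = 1138769557831010496972. By the Bertrand ballot formula (Cycle Lemma / reflection principle), the number of orderings in which A is strictly ahead of B throughout is (p − q)/(p + q) · C(p + q, p) = (41 − 33)/(41 + 33) · 1138769557831010496972 = 123110222468217351024.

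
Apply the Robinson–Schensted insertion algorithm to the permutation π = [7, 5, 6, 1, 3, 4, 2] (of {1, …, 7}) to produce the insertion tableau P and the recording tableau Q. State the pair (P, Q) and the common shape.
P = [1, 2, 4] / [3, 6] / [5] / [7];  Q = [1, 3, 6] / [2, 5] / [4] / [7];  common shape = (3, 2, 1, 1)

Row-insert the values π_1, π_2, … into P one at a time, bumping the leftmost entry strictly greater than the inserted value down to the next row. The recording tableau Q records, in position (i, j), the step at which that cell was added to P.
  Insert 7 (step 1): P = [7];  Q = [1]
  Insert 5 (step 2): P = [5] / [7];  Q = [1] / [2]
  Insert 6 (step 3): P = [5, 6] / [7];  Q = [1, 3] / [2]
  Insert 1 (step 4): P = [1, 6] / [5] / [7];  Q = [1, 3] / [2] / [4]
  Insert 3 (step 5): P = [1, 3] / [5, 6] / [7];  Q = [1, 3] / [2, 5] / [4]
  Insert 4 (step 6): P = [1, 3, 4] / [5, 6] / [7];  Q = [1, 3, 6] / [2, 5] / [4]
  Insert 2 (step 7): P = [1, 2, 4] / [3, 6] / [5] / [7];  Q = [1, 3, 6] / [2, 5] / [4] / [7]
Final shape: (3, 2, 1, 1).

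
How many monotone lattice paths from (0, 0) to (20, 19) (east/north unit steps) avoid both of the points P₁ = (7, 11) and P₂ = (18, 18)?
Number of paths = 38260293678

Inclusion–exclusion. Total paths: C(39, 20) = 68923264410. Through P₁: C(18, 7)·C(21, 13) = 6475865760. Through P₂: C(36, 18)·C(3, 2) = 27225405900. Since P₁ is strictly southwest of P₂, a monotone path through both must visit P₁ then P₂; paths through both = C(18, 7)·C(18, 11)·C(3, 2) = 3038300928. Avoid both = 68923264410 − 6475865760 − 27225405900 + 3038300928 = 38260293678.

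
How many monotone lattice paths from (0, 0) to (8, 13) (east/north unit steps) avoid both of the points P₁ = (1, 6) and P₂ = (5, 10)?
Number of paths = 129206

Inclusion–exclusion. Total paths: C(21, 8) = 203490. Through P₁: C(7, 1)·C(14, 7) = 24024. Through P₂: C(15, 5)·C(6, 3) = 60060. Since P₁ is strictly southwest of P₂, a monotone path through both must visit P₁ then P₂; paths through both = C(7, 1)·C(8, 4)·C(6, 3) = 9800. Avoid both = 203490 − 24024 − 60060 + 9800 = 129206.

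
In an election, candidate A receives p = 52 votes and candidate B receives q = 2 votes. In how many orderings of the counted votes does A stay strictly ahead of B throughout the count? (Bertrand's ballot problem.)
Strict-lead orderings = 1325

Total orderings of the 54 votes with 52 for A: C(54, 52) = 1431. By the Bertrand ballot formula (Cycle Lemma / reflection principle), the number of orderings in which A is strictly ahead of B throughout is (p − q)/(p + q) · C(p + q, p) = (52 − 2)/(52 + 2) · 1431 = 1325.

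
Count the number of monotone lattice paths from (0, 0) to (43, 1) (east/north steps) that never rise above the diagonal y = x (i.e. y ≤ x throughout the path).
Number of paths = 43

By the reflection principle (André's argument), the number of monotone paths to (43, 1) with n ≤ m that never go above y = x is C(44, 43) − C(44, 44) = 44 − 1 = 43.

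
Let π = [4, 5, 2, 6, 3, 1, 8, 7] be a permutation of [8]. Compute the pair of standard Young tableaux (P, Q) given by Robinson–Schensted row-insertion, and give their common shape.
P = [1, 3, 6, 7] / [2, 5, 8] / [4];  Q = [1, 2, 4, 7] / [3, 5, 8] / [6];  common shape = (4, 3, 1)

Row-insert the values π_1, π_2, … into P one at a time, bumping the leftmost entry strictly greater than the inserted value down to the next row. The recording tableau Q records, in position (i, j), the step at which that cell was added to P.
  Insert 4 (step 1): P = [4];  Q = [1]
  Insert 5 (step 2): P = [4, 5];  Q = [1, 2]
  Insert 2 (step 3): P = [2, 5] / [4];  Q = [1, 2] / [3]
  Insert 6 (step 4): P = [2, 5, 6] / [4];  Q = [1, 2, 4] / [3]
  Insert 3 (step 5): P = [2, 3, 6] / [4, 5];  Q = [1, 2, 4] / [3, 5]
  Insert 1 (step 6): P = [1, 3, 6] / [2, 5] / [4];  Q = [1, 2, 4] / [3, 5] / [6]
  Insert 8 (step 7): P = [1, 3, 6, 8] / [2, 5] / [4];  Q = [1, 2, 4, 7] / [3, 5] / [6]
  Insert 7 (step 8): P = [1, 3, 6, 7] / [2, 5, 8] / [4];  Q = [1, 2, 4, 7] / [3, 5, 8] / [6]
Final shape: (4, 3, 1).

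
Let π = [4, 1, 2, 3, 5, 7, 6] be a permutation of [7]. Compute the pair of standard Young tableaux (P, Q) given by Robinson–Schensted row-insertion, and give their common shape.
P = [1, 2, 3, 5, 6] / [4, 7];  Q = [1, 3, 4, 5, 6] / [2, 7];  common shape = (5, 2)

Row-insert the values π_1, π_2, … into P one at a time, bumping the leftmost entry strictly greater than the inserted value down to the next row. The recording tableau Q records, in position (i, j), the step at which that cell was added to P.
  Insert 4 (step 1): P = [4];  Q = [1]
  Insert 1 (step 2): P = [1] / [4];  Q = [1] / [2]
  Insert 2 (step 3): P = [1, 2] / [4];  Q = [1, 3] / [2]
  Insert 3 (step 4): P = [1, 2, 3] / [4];  Q = [1, 3, 4] / [2]
  Insert 5 (step 5): P = [1, 2, 3, 5] / [4];  Q = [1, 3, 4, 5] / [2]
  Insert 7 (step 6): P = [1, 2, 3, 5, 7] / [4];  Q = [1, 3, 4, 5, 6] / [2]
  Insert 6 (step 7): P = [1, 2, 3, 5, 6] / [4, 7];  Q = [1, 3, 4, 5, 6] / [2, 7]
Final shape: (5, 2).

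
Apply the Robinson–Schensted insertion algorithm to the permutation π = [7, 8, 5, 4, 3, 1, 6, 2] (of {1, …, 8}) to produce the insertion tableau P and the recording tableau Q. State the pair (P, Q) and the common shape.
P = [1, 2] / [3, 6] / [4, 8] / [5] / [7];  Q = [1, 2] / [3, 7] / [4, 8] / [5] / [6];  common shape = (2, 2, 2, 1, 1)

Row-insert the values π_1, π_2, … into P one at a time, bumping the leftmost entry strictly greater than the inserted value down to the next row. The recording tableau Q records, in position (i, j), the step at which that cell was added to P.
  Insert 7 (step 1): P = [7];  Q = [1]
  Insert 8 (step 2): P = [7, 8];  Q = [1, 2]
  Insert 5 (step 3): P = [5, 8] / [7];  Q = [1, 2] / [3]
  Insert 4 (step 4): P = [4, 8] / [5] / [7];  Q = [1, 2] / [3] / [4]
  Insert 3 (step 5): P = [3, 8] / [4] / [5] / [7];  Q = [1, 2] / [3] / [4] / [5]
  Insert 1 (step 6): P = [1, 8] / [3] / [4] / [5] / [7];  Q = [1, 2] / [3] / [4] / [5] / [6]
  Insert 6 (step 7): P = [1, 6] / [3, 8] / [4] / [5] / [7];  Q = [1, 2] / [3, 7] / [4] / [5] / [6]
  Insert 2 (step 8): P = [1, 2] / [3, 6] / [4, 8] / [5] / [7];  Q = [1, 2] / [3, 7] / [4, 8] / [5] / [6]
Final shape: (2, 2, 2, 1, 1).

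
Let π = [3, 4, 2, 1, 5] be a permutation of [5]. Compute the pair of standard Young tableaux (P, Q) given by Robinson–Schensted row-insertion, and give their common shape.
P = [1, 4, 5] / [2] / [3];  Q = [1, 2, 5] / [3] / [4];  common shape = (3, 1, 1)

Row-insert the values π_1, π_2, … into P one at a time, bumping the leftmost entry strictly greater than the inserted value down to the next row. The recording tableau Q records, in position (i, j), the step at which that cell was added to P.
  Insert 3 (step 1): P = [3];  Q = [1]
  Insert 4 (step 2): P = [3, 4];  Q = [1, 2]
  Insert 2 (step 3): P = [2, 4] / [3];  Q = [1, 2] / [3]
  Insert 1 (step 4): P = [1, 4] / [2] / [3];  Q = [1, 2] / [3] / [4]
  Insert 5 (step 5): P = [1, 4, 5] / [2] / [3];  Q = [1, 2, 5] / [3] / [4]
Final shape: (3, 1, 1).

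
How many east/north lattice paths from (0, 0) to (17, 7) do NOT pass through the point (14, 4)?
Number of paths = 284904

Total paths from (0, 0) to (17, 7): C(24, 17) = 346104. Paths through (14, 4): (paths (0, 0) → (14, 4)) × (paths (14, 4) → (17, 7)) = C(18, 14) · C(6, 3) = 3060 · 20 = 61200. Avoidance count = 346104 − 61200 = 284904.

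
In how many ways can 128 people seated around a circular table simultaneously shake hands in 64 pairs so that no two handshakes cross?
C_64 = 368479169875816659479009042713546950

These noncrossing handshakes are counted by the Catalan number C_n = (1/(n + 1)) · C(2n, n). For n = 64: C_64 = (1/65) · C(128, 64) = 23951146041928082866135587776380551750/65 = 368479169875816659479009042713546950.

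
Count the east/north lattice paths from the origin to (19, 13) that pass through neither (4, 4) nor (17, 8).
Number of paths = 236633845

Inclusion–exclusion. Total paths: C(32, 19) = 347373600. Through P₁: C(8, 4)·C(24, 15) = 91525280. Through P₂: C(25, 17)·C(7, 2) = 22713075. Since P₁ is strictly southwest of P₂, a monotone path through both must visit P₁ then P₂; paths through both = C(8, 4)·C(17, 13)·C(7, 2) = 3498600. Avoid both = 347373600 − 91525280 − 22713075 + 3498600 = 236633845.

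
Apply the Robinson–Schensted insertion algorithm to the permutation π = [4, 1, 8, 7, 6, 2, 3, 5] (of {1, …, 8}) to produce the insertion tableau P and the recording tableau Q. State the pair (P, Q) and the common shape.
P = [1, 2, 3, 5] / [4, 6] / [7] / [8];  Q = [1, 3, 7, 8] / [2, 4] / [5] / [6];  common shape = (4, 2, 1, 1)

Row-insert the values π_1, π_2, … into P one at a time, bumping the leftmost entry strictly greater than the inserted value down to the next row. The recording tableau Q records, in position (i, j), the step at which that cell was added to P.
  Insert 4 (step 1): P = [4];  Q = [1]
  Insert 1 (step 2): P = [1] / [4];  Q = [1] / [2]
  Insert 8 (step 3): P = [1, 8] / [4];  Q = [1, 3] / [2]
  Insert 7 (step 4): P = [1, 7] / [4, 8];  Q = [1, 3] / [2, 4]
  Insert 6 (step 5): P = [1, 6] / [4, 7] / [8];  Q = [1, 3] / [2, 4] / [5]
  Insert 2 (step 6): P = [1, 2] / [4, 6] / [7] / [8];  Q = [1, 3] / [2, 4] / [5] / [6]
  Insert 3 (step 7): P = [1, 2, 3] / [4, 6] / [7] / [8];  Q = [1, 3, 7] / [2, 4] / [5] / [6]
  Insert 5 (step 8): P = [1, 2, 3, 5] / [4, 6] / [7] / [8];  Q = [1, 3, 7, 8] / [2, 4] / [5] / [6]
Final shape: (4, 2, 1, 1).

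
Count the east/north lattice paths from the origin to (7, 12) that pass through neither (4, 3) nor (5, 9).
Number of paths = 25118

Inclusion–exclusion. Total paths: C(19, 7) = 50388. Through P₁: C(7, 4)·C(12, 3) = 7700. Through P₂: C(14, 5)·C(5, 2) = 20020. Since P₁ is strictly southwest of P₂, a monotone path through both must visit P₁ then P₂; paths through both = C(7, 4)·C(7, 1)·C(5, 2) = 2450. Avoid both = 50388 − 7700 − 20020 + 2450 = 25118.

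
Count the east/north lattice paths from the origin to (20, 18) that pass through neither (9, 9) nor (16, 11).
Number of paths = 21686885660

Inclusion–exclusion. Total paths: C(38, 20) = 33578000610. Through P₁: C(18, 9)·C(20, 11) = 8166215200. Through P₂: C(27, 16)·C(11, 4) = 4302505350. Since P₁ is strictly southwest of P₂, a monotone path through both must visit P₁ then P₂; paths through both = C(18, 9)·C(9, 7)·C(11, 4) = 577605600. Avoid both = 33578000610 − 8166215200 − 4302505350 + 577605600 = 21686885660.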